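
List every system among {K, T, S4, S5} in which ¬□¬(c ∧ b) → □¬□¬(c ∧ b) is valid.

S5-tableau for the negation ¬(¬□¬(c ∧ b) → □¬□¬(c ∧ b)):
1. ¬(¬□¬(c ∧ b) → □¬□¬(c ∧ b)), w0
2. ¬□¬(c ∧ b), w0
3. ¬□¬□¬(c ∧ b), w0
4. c ∧ b, w1
5. c, w1
6. b, w1
7. □¬(c ∧ b), w2
8. ¬(c ∧ b), w0
9. ¬(c ∧ b), w1
10. ¬(c ∧ b), w2
11. ¬b, w0
12. ¬b, w1
Accessibility: w0Rw0, w0Rw1, w0Rw2, w1Rw0, w1Rw1, w1Rw2, w2Rw0, w2Rw1, w2Rw2
Branch closes: b and ¬b both at w1.
Every branch closes (one shown): valid in S5.
S4-tableau for the negation ¬(¬□¬(c ∧ b) → □¬□¬(c ∧ b)):
1. ¬(¬□¬(c ∧ b) → □¬□¬(c ∧ b)), w0
2. ¬□¬(c ∧ b), w0
3. ¬□¬□¬(c ∧ b), w0
4. c ∧ b, w1
5. c, w1
6. b, w1
7. □¬(c ∧ b), w2
8. ¬(c ∧ b), w2
9. ¬b, w2
Accessibility: w0Rw0, w0Rw1, w0Rw2, w1Rw1, w2Rw2
Complete open branch: countermodel on an S4-frame, so not valid in S4, nor in K, T (the same frame is also a K-frame and a T-frame).

S5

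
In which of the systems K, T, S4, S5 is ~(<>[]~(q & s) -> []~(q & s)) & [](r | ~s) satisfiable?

S4-tableau for the formula:
1. ~(<>[]~(q & s) -> []~(q & s)) & [](r | ~s), w0
2. ~(<>[]~(q & s) -> []~(q & s)), w0   [&-rule on 1]
3. [](r | ~s), w0   [&-rule on 1]
4. <>[]~(q & s), w0   [~->-rule on 2]
5. ~[]~(q & s), w0   [~->-rule on 2]
6. r | ~s, w0   [[]-rule on 3 via w0Rw0]
7. ~s, w0   [|-rule on 6 (branches; this branch)]
8. []~(q & s), w1   [<>-rule on 4: fresh world w1, w0Rw1]
9. r | ~s, w1   [[]-rule on 3 via w0Rw1]
10. ~(q & s), w1   [[]-rule on 8 via w1Rw1]
11. ~s, w1   [|-rule on 9 (branches; this branch)]
12. q & s, w2   [~[]-rule on 5: fresh world w2, w0Rw2]
13. q, w2   [&-rule on 12]
14. s, w2   [&-rule on 12]
15. r | ~s, w2   [[]-rule on 3 via w0Rw2]
16. r, w2   [|-rule on 15 (branches; this branch)]
Accessibility: w0Rw0, w0Rw1, w0Rw2, w1Rw1, w2Rw2
Complete open branch: satisfiable in S4, hence also in K, T (this S4-model is also a K-model and a T-model).
S5-tableau for the formula:
1. ~(<>[]~(q & s) -> []~(q & s)) & [](r | ~s), w0
2. ~(<>[]~(q & s) -> []~(q & s)), w0   [&-rule on 1]
3. [](r | ~s), w0   [&-rule on 1]
4. <>[]~(q & s), w0   [~->-rule on 2]
5. ~[]~(q & s), w0   [~->-rule on 2]
6. r | ~s, w0   [[]-rule on 3 via w0Rw0]
7. ~s, w0   [|-rule on 6 (branches; this branch)]
8. []~(q & s), w1   [<>-rule on 4: fresh world w1, w0Rw1]
9. r | ~s, w1   [[]-rule on 3 via w0Rw1]
10. ~(q & s), w0   [[]-rule on 8 via w1Rw0]
11. ~(q & s), w1   [[]-rule on 8 via w1Rw1]
12. ~s, w1   [|-rule on 9 (branches; this branch)]
13. q & s, w2   [~[]-rule on 5: fresh world w2, w0Rw2]
14. q, w2   [&-rule on 13]
15. s, w2   [&-rule on 13]
16. r | ~s, w2   [[]-rule on 3 via w0Rw2]
17. ~(q & s), w2   [[]-rule on 8 via w1Rw2]
18. r, w2   [|-rule on 16 (branches; this branch)]
19. ~s, w2   [~&-rule on 17 (branches; this branch)]
Accessibility: w0Rw0, w0Rw1, w0Rw2, w1Rw0, w1Rw1, w1Rw2, w2Rw0, w2Rw1, w2Rw2
Branch closes: s and ~s both at w2.
Every branch closes (one shown): unsatisfiable in S5.

K, T, S4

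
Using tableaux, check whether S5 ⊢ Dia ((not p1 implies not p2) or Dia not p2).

Tableau for the negation not Dia ((not p1 implies not p2) or Dia not p2):
1. not Dia ((not p1 implies not p2) or Dia not p2), u
2. not ((not p1 implies not p2) or Dia not p2), u   [neg-Dia-rule on 1 via uRu]
3. not (not p1 implies not p2), u   [neg-or-rule on 2]
4. not Dia not p2, u   [neg-or-rule on 2]
5. not p1, u   [neg-implies-rule on 3]
6. p2, u   [neg-implies-rule on 3]
Accessibility: uRu
The negation has an open branch (countermodel exists).

No, not valid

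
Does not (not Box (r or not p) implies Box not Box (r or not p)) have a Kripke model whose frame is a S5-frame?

1. not (not Box (r or not p) implies Box not Box (r or not p)), u
2. not Box (r or not p), u
3. not Box not Box (r or not p), u
4. not (r or not p), v
5. not r, v
6. p, v
7. Box (r or not p), w
8. r or not p, u
9. r or not p, v
10. r or not p, w
11. not p, u
12. not p, v
Accessibility: uRu, uRv, uRw, vRu, vRv, vRw, wRu, wRv, wRw
Branch closes: p and not p both at v.
Every branch closes; the branch above is one of them.

No, unsatisfiable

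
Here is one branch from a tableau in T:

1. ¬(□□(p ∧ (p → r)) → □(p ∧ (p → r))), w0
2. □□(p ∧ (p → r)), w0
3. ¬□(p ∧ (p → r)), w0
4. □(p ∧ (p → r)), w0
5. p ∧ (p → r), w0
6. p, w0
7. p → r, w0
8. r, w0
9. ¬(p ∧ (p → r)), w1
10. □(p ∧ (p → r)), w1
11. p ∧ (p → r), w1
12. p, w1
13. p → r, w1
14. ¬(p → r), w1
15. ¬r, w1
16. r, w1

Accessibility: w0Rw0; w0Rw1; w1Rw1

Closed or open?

Both r and ¬r appear at w1.

Yes, closed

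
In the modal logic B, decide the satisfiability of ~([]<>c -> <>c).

1. ~([]<>c -> <>c), u
2. []<>c, u
3. ~<>c, u
4. <>c, u
5. ~c, u
6. c, v
7. <>c, v
8. ~c, v
Accessibility: uRu, uRv, vRu, vRv
Branch closes: c and ~c both at v.
All branches of the tableau close; one closing branch shown above.

Unsatisfiable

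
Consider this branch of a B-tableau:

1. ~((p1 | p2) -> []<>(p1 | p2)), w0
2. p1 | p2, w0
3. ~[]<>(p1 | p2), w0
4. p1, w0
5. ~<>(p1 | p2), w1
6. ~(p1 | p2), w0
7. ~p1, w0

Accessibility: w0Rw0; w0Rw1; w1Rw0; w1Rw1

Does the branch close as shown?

Yes, closed

Both p1 and ~p1 appear at w0.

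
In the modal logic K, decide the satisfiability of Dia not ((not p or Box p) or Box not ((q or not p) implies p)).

Satisfiable (open branch found)

1. Dia not ((not p or Box p) or Box not ((q or not p) implies p)), u
2. not ((not p or Box p) or Box not ((q or not p) implies p)), v   [Dia-rule on 1: fresh world v, uRv]
3. not (not p or Box p), v   [neg-or-rule on 2]
4. not Box not ((q or not p) implies p), v   [neg-or-rule on 2]
5. p, v   [neg-or-rule on 3]
6. not Box p, v   [neg-or-rule on 3]
7. (q or not p) implies p, w   [neg-Box-rule on 4: fresh world w, vRw]
8. p, w   [implies-rule on 7 (branches; this branch)]
9. not p, x   [neg-Box-rule on 6: fresh world x, vRx]
Accessibility: uRv, vRw, vRx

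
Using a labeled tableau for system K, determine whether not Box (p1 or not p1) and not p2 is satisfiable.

1. not Box (p1 or not p1) and not p2, 0
2. not Box (p1 or not p1), 0
3. not p2, 0
4. not (p1 or not p1), 1
5. not p1, 1
6. p1, 1
Accessibility: 0R1
Branch closes: p1 and not p1 both at 1.
Every branch closes; the branch above is one of them.

Unsatisfiable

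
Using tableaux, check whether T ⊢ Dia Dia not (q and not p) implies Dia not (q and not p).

No, not valid

Tableau for the negation not (Dia Dia not (q and not p) implies Dia not (q and not p)):
1. not (Dia Dia not (q and not p) implies Dia not (q and not p)), u
2. Dia Dia not (q and not p), u   [neg-implies-rule on 1]
3. not Dia not (q and not p), u   [neg-implies-rule on 1]
4. q and not p, u   [neg-Dia-rule on 3 via uRu]
5. q, u   [and-rule on 4]
6. not p, u   [and-rule on 4]
7. Dia not (q and not p), v   [Dia-rule on 2: fresh world v, uRv]
8. q and not p, v   [neg-Dia-rule on 3 via uRv]
9. q, v   [and-rule on 8]
10. not p, v   [and-rule on 8]
11. not (q and not p), w   [Dia-rule on 7: fresh world w, vRw]
12. p, w   [neg-and-rule on 11 (branches; this branch)]
Accessibility: uRu, uRv, vRv, vRw, wRw
The negation has an open branch (countermodel exists).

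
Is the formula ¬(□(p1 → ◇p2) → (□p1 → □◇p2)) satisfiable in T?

No, unsatisfiable

1. ¬(□(p1 → ◇p2) → (□p1 → □◇p2)), u
2. □(p1 → ◇p2), u
3. ¬(□p1 → □◇p2), u
4. □p1, u
5. ¬□◇p2, u
6. p1 → ◇p2, u
7. p1, u
8. ◇p2, u
9. ¬◇p2, v
10. p1 → ◇p2, v
11. p1, v
12. ¬p2, v
13. ◇p2, v
14. p2, w
15. p1 → ◇p2, w
16. p1, w
17. ◇p2, w
18. p2, x
19. ¬p2, x
Accessibility: uRu, uRv, uRw, vRv, vRx, wRw, xRx
Branch closes: p2 and ¬p2 both at x.
Every branch closes; the branch above is one of them.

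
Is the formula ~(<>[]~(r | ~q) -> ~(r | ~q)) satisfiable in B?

Unsatisfiable (every branch closes)

1. ~(<>[]~(r | ~q) -> ~(r | ~q)), u
2. <>[]~(r | ~q), u   [~->-rule on 1]
3. r | ~q, u   [~->-rule on 1]
4. ~q, u   [|-rule on 3 (branches; this branch)]
5. []~(r | ~q), v   [<>-rule on 2: fresh world v, uRv]
6. ~(r | ~q), u   [[]-rule on 5 via vRu]
7. ~r, u   [~|-rule on 6]
8. q, u   [~|-rule on 6]
Accessibility: uRu, uRv, vRu, vRv
Branch closes: q and ~q both at u.
(One branch shown.) All branches close.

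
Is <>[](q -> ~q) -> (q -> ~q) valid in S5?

Valid in S5

Tableau for the negation ~(<>[](q -> ~q) -> (q -> ~q)):
1. ~(<>[](q -> ~q) -> (q -> ~q)), 0
2. <>[](q -> ~q), 0   [~->-rule on 1]
3. ~(q -> ~q), 0   [~->-rule on 1]
4. q, 0   [~->-rule on 3]
5. [](q -> ~q), 1   [<>-rule on 2: fresh world 1, 0R1]
6. q -> ~q, 0   [[]-rule on 5 via 1R0]
7. q -> ~q, 1   [[]-rule on 5 via 1R1]
8. ~q, 0   [->-rule on 6 (branches; this branch)]
Accessibility: 0R0, 0R1, 1R0, 1R1
Branch closes: q and ~q both at 0.
All branches of the negation close; one closing branch shown above.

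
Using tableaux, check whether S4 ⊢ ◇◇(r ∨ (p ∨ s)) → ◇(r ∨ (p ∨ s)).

Yes, valid

Tableau for the negation ¬(◇◇(r ∨ (p ∨ s)) → ◇(r ∨ (p ∨ s))):
1. ¬(◇◇(r ∨ (p ∨ s)) → ◇(r ∨ (p ∨ s))), 0
2. ◇◇(r ∨ (p ∨ s)), 0
3. ¬◇(r ∨ (p ∨ s)), 0
4. ¬(r ∨ (p ∨ s)), 0
5. ¬r, 0
6. ¬(p ∨ s), 0
7. ¬p, 0
8. ¬s, 0
9. ◇(r ∨ (p ∨ s)), 1
10. ¬(r ∨ (p ∨ s)), 1
11. ¬r, 1
12. ¬(p ∨ s), 1
13. ¬p, 1
14. ¬s, 1
15. r ∨ (p ∨ s), 2
16. ¬(r ∨ (p ∨ s)), 2
17. ¬r, 2
18. ¬(p ∨ s), 2
19. ¬p, 2
20. ¬s, 2
21. p ∨ s, 2
22. s, 2
Accessibility: 0R0, 0R1, 0R2, 1R1, 1R2, 2R2
Branch closes: s and ¬s both at 2.
All branches of the negation close; one closing branch shown above.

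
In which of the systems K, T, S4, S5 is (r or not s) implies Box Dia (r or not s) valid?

S4-tableau for the negation not ((r or not s) implies Box Dia (r or not s)):
1. not ((r or not s) implies Box Dia (r or not s)), w0
2. r or not s, w0
3. not Box Dia (r or not s), w0
4. not s, w0
5. not Dia (r or not s), w1
6. not (r or not s), w1
7. not r, w1
8. s, w1
Accessibility: w0Rw0, w0Rw1, w1Rw1
Complete open branch: countermodel on an S4-frame, so not valid in S4, nor in K, T (the same frame is also a K-frame and a T-frame).
S5-tableau for the negation not ((r or not s) implies Box Dia (r or not s)):
1. not ((r or not s) implies Box Dia (r or not s)), w0
2. r or not s, w0
3. not Box Dia (r or not s), w0
4. not s, w0
5. not Dia (r or not s), w1
6. not (r or not s), w0
7. not r, w0
8. s, w0
Accessibility: w0Rw0, w0Rw1, w1Rw0, w1Rw1
Branch closes: s and not s both at w0.
Every branch closes (one shown): valid in S5.

S5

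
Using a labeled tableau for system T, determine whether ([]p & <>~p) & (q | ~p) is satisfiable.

Unsatisfiable

1. ([]p & <>~p) & (q | ~p), w0
2. []p & <>~p, w0   [&-rule on 1]
3. q | ~p, w0   [&-rule on 1]
4. []p, w0   [&-rule on 2]
5. <>~p, w0   [&-rule on 2]
6. p, w0   [[]-rule on 4 via w0Rw0]
7. q, w0   [|-rule on 3 (branches; this branch)]
8. ~p, w1   [<>-rule on 5: fresh world w1, w0Rw1]
9. p, w1   [[]-rule on 4 via w0Rw1]
Accessibility: w0Rw0, w0Rw1, w1Rw1
Branch closes: p and ~p both at w1.
All branches of the tableau close; one closing branch shown above.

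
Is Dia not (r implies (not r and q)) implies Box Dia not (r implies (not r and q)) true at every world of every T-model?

Invalid (countermodel exists)

Tableau for the negation not (Dia not (r implies (not r and q)) implies Box Dia not (r implies (not r and q))):
1. not (Dia not (r implies (not r and q)) implies Box Dia not (r implies (not r and q))), w0
2. Dia not (r implies (not r and q)), w0
3. not Box Dia not (r implies (not r and q)), w0
4. not (r implies (not r and q)), w1
5. r, w1
6. not (not r and q), w1
7. not q, w1
8. not Dia not (r implies (not r and q)), w2
9. r implies (not r and q), w2
10. not r and q, w2
11. not r, w2
12. q, w2
Accessibility: w0Rw0, w0Rw1, w0Rw2, w1Rw1, w2Rw2
The negation has an open branch (countermodel exists).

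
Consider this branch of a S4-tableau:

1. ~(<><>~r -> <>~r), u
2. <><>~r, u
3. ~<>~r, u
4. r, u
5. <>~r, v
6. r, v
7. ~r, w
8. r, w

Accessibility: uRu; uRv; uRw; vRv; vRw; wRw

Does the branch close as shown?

Closed

Both r and ~r appear at w.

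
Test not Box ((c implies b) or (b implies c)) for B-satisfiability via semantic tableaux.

No, unsatisfiable

1. not Box ((c implies b) or (b implies c)), 0
2. not ((c implies b) or (b implies c)), 1   [neg-Box-rule on 1: fresh world 1, 0R1]
3. not (c implies b), 1   [neg-or-rule on 2]
4. not (b implies c), 1   [neg-or-rule on 2]
5. c, 1   [neg-implies-rule on 3]
6. not b, 1   [neg-implies-rule on 3]
7. b, 1   [neg-implies-rule on 4]
8. not c, 1   [neg-implies-rule on 4]
Accessibility: 0R0, 0R1, 1R0, 1R1
Branch closes: b and not b both at 1.
(One branch shown.) All branches close.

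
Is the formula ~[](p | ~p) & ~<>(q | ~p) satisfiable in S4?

1. ~[](p | ~p) & ~<>(q | ~p), 0
2. ~[](p | ~p), 0
3. ~<>(q | ~p), 0
4. ~(q | ~p), 0
5. ~q, 0
6. p, 0
7. ~(p | ~p), 1
8. ~p, 1
9. p, 1
Accessibility: 0R0, 0R1, 1R1
Branch closes: p and ~p both at 1.
Every branch closes; the branch above is one of them.

Unsatisfiable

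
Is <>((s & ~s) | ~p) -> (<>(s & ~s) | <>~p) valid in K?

Valid in K

Tableau for the negation ~(<>((s & ~s) | ~p) -> (<>(s & ~s) | <>~p)):
1. ~(<>((s & ~s) | ~p) -> (<>(s & ~s) | <>~p)), u
2. <>((s & ~s) | ~p), u
3. ~(<>(s & ~s) | <>~p), u
4. ~<>(s & ~s), u
5. ~<>~p, u
6. (s & ~s) | ~p, v
7. ~(s & ~s), v
8. p, v
9. s & ~s, v
10. s, v
11. ~s, v
Accessibility: uRv
Branch closes: s and ~s both at v.
All branches of the negation close; one closing branch shown above.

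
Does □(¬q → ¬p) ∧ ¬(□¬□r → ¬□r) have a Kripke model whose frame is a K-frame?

1. □(¬q → ¬p) ∧ ¬(□¬□r → ¬□r), 0
2. □(¬q → ¬p), 0
3. ¬(□¬□r → ¬□r), 0
4. □¬□r, 0
5. □r, 0

Satisfiable (open branch found)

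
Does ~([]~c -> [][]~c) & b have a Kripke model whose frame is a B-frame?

1. ~([]~c -> [][]~c) & b, w0
2. ~([]~c -> [][]~c), w0
3. b, w0
4. []~c, w0
5. ~[][]~c, w0
6. ~c, w0
7. ~[]~c, w1
8. ~c, w1
9. c, w2
Accessibility: w0Rw0, w0Rw1, w1Rw0, w1Rw1, w1Rw2, w2Rw1, w2Rw2

Yes, satisfiable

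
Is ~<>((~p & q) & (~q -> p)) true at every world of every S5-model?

Invalid (countermodel exists)

Tableau for the negation <>((~p & q) & (~q -> p)):
1. <>((~p & q) & (~q -> p)), 0
2. (~p & q) & (~q -> p), 1
3. ~p & q, 1
4. ~q -> p, 1
5. ~p, 1
6. q, 1
Accessibility: 0R0, 0R1, 1R0, 1R1
The negation has an open branch (countermodel exists).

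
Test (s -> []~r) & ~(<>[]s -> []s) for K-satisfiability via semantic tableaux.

Satisfiable (open branch found)

1. (s -> []~r) & ~(<>[]s -> []s), u
2. s -> []~r, u
3. ~(<>[]s -> []s), u
4. <>[]s, u
5. ~[]s, u
6. []~r, u
7. []s, v
8. ~r, v
9. ~s, w
10. ~r, w
Accessibility: uRv, uRw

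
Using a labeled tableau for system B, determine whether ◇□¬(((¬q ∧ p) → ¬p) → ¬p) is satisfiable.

Satisfiable

1. ◇□¬(((¬q ∧ p) → ¬p) → ¬p), u
2. □¬(((¬q ∧ p) → ¬p) → ¬p), v
3. ¬(((¬q ∧ p) → ¬p) → ¬p), u
4. (¬q ∧ p) → ¬p, u
5. p, u
6. ¬(((¬q ∧ p) → ¬p) → ¬p), v
7. (¬q ∧ p) → ¬p, v
8. p, v
9. ¬(¬q ∧ p), u
10. ¬(¬q ∧ p), v
11. q, u
12. q, v
Accessibility: uRu, uRv, vRu, vRv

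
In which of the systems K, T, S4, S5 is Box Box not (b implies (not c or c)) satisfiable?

K

K-tableau for the formula:
1. Box Box not (b implies (not c or c)), u
Complete open branch: satisfiable in K.
T-tableau for the formula:
1. Box Box not (b implies (not c or c)), u
2. Box not (b implies (not c or c)), u   [Box-rule on 1 via uRu]
3. not (b implies (not c or c)), u   [Box-rule on 2 via uRu]
4. b, u   [neg-implies-rule on 3]
5. not (not c or c), u   [neg-implies-rule on 3]
6. c, u   [neg-or-rule on 5]
7. not c, u   [neg-or-rule on 5]
Accessibility: uRu
Branch closes: c and not c both at u.
Every branch closes (one shown): unsatisfiable in T, hence also in S4, S5 (every S4/S5-frame is a T-frame).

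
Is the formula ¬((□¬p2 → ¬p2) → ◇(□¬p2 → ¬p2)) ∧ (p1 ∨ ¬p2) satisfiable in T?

Unsatisfiable (every branch closes)

1. ¬((□¬p2 → ¬p2) → ◇(□¬p2 → ¬p2)) ∧ (p1 ∨ ¬p2), w0
2. ¬((□¬p2 → ¬p2) → ◇(□¬p2 → ¬p2)), w0
3. p1 ∨ ¬p2, w0
4. □¬p2 → ¬p2, w0
5. ¬◇(□¬p2 → ¬p2), w0
6. ¬(□¬p2 → ¬p2), w0
7. □¬p2, w0
8. p2, w0
9. ¬p2, w0
Accessibility: w0Rw0
Branch closes: p2 and ¬p2 both at w0.
All branches of the tableau close; one closing branch shown above.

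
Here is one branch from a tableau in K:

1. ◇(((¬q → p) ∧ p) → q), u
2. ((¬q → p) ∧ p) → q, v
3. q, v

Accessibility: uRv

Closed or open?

Open

No world carries both an atom and its negation.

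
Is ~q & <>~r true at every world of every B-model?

No, not valid

Tableau for the negation ~(~q & <>~r):
1. ~(~q & <>~r), w0
2. ~<>~r, w0
3. r, w0
Accessibility: w0Rw0
The negation has an open branch (countermodel exists).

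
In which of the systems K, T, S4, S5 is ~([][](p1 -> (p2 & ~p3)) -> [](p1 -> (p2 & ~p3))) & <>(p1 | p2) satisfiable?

T-tableau for the formula:
1. ~([][](p1 -> (p2 & ~p3)) -> [](p1 -> (p2 & ~p3))) & <>(p1 | p2), u
2. ~([][](p1 -> (p2 & ~p3)) -> [](p1 -> (p2 & ~p3))), u   [&-rule on 1]
3. <>(p1 | p2), u   [&-rule on 1]
4. [][](p1 -> (p2 & ~p3)), u   [~->-rule on 2]
5. ~[](p1 -> (p2 & ~p3)), u   [~->-rule on 2]
6. [](p1 -> (p2 & ~p3)), u   [[]-rule on 4 via uRu]
7. p1 -> (p2 & ~p3), u   [[]-rule on 6 via uRu]
8. p2 & ~p3, u   [->-rule on 7 (branches; this branch)]
9. p2, u   [&-rule on 8]
10. ~p3, u   [&-rule on 8]
11. p1 | p2, v   [<>-rule on 3: fresh world v, uRv]
12. [](p1 -> (p2 & ~p3)), v   [[]-rule on 4 via uRv]
13. p1 -> (p2 & ~p3), v   [[]-rule on 6 via uRv]
14. p2, v   [|-rule on 11 (branches; this branch)]
15. p2 & ~p3, v   [->-rule on 13 (branches; this branch)]
16. ~p3, v   [&-rule on 15]
17. ~(p1 -> (p2 & ~p3)), w   [~[]-rule on 5: fresh world w, uRw]
18. p1, w   [~->-rule on 17]
19. ~(p2 & ~p3), w   [~->-rule on 17]
20. [](p1 -> (p2 & ~p3)), w   [[]-rule on 4 via uRw]
21. p1 -> (p2 & ~p3), w   [[]-rule on 6 via uRw]
22. p3, w   [~&-rule on 19 (branches; this branch)]
23. p2 & ~p3, w   [->-rule on 21 (branches; this branch)]
24. p2, w   [&-rule on 23]
25. ~p3, w   [&-rule on 23]
Accessibility: uRu, uRv, uRw, vRv, wRw
Branch closes: p3 and ~p3 both at w.
Every branch closes (one shown): unsatisfiable in T, hence also in S4, S5 (every S4/S5-frame is a T-frame).
K-tableau for the formula:
1. ~([][](p1 -> (p2 & ~p3)) -> [](p1 -> (p2 & ~p3))) & <>(p1 | p2), u
2. ~([][](p1 -> (p2 & ~p3)) -> [](p1 -> (p2 & ~p3))), u   [&-rule on 1]
3. <>(p1 | p2), u   [&-rule on 1]
4. [][](p1 -> (p2 & ~p3)), u   [~->-rule on 2]
5. ~[](p1 -> (p2 & ~p3)), u   [~->-rule on 2]
6. p1 | p2, v   [<>-rule on 3: fresh world v, uRv]
7. [](p1 -> (p2 & ~p3)), v   [[]-rule on 4 via uRv]
8. p2, v   [|-rule on 6 (branches; this branch)]
9. ~(p1 -> (p2 & ~p3)), w   [~[]-rule on 5: fresh world w, uRw]
10. p1, w   [~->-rule on 9]
11. ~(p2 & ~p3), w   [~->-rule on 9]
12. [](p1 -> (p2 & ~p3)), w   [[]-rule on 4 via uRw]
13. p3, w   [~&-rule on 11 (branches; this branch)]
Accessibility: uRv, uRw
Complete open branch: satisfiable in K.

K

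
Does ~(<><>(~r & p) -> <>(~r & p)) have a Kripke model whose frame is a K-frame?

1. ~(<><>(~r & p) -> <>(~r & p)), u
2. <><>(~r & p), u
3. ~<>(~r & p), u
4. <>(~r & p), v
5. ~(~r & p), v
6. ~p, v
7. ~r & p, w
8. ~r, w
9. p, w
Accessibility: uRv, vRw

Yes, satisfiable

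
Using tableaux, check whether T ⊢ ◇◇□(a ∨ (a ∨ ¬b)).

No, not valid

Tableau for the negation ¬◇◇□(a ∨ (a ∨ ¬b)):
1. ¬◇◇□(a ∨ (a ∨ ¬b)), 0
2. ¬◇□(a ∨ (a ∨ ¬b)), 0
3. ¬□(a ∨ (a ∨ ¬b)), 0
4. ¬(a ∨ (a ∨ ¬b)), 1
5. ¬a, 1
6. ¬(a ∨ ¬b), 1
7. b, 1
8. ¬◇□(a ∨ (a ∨ ¬b)), 1
9. ¬□(a ∨ (a ∨ ¬b)), 1
10. ¬(a ∨ (a ∨ ¬b)), 2
11. ¬a, 2
12. ¬(a ∨ ¬b), 2
13. b, 2
14. ¬□(a ∨ (a ∨ ¬b)), 2
15. ¬(a ∨ (a ∨ ¬b)), 3
16. ¬a, 3
17. ¬(a ∨ ¬b), 3
18. b, 3
Accessibility: 0R0, 0R1, 1R1, 1R2, 2R2, 2R3, 3R3
The negation has an open branch (countermodel exists).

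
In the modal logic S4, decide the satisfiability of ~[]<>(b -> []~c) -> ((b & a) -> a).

1. ~[]<>(b -> []~c) -> ((b & a) -> a), w0
2. (b & a) -> a, w0
3. a, w0
Accessibility: w0Rw0

Yes, satisfiable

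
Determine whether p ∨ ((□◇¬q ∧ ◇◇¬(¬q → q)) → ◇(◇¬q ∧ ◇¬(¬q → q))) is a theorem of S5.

Tableau for the negation ¬(p ∨ ((□◇¬q ∧ ◇◇¬(¬q → q)) → ◇(◇¬q ∧ ◇¬(¬q → q)))):
1. ¬(p ∨ ((□◇¬q ∧ ◇◇¬(¬q → q)) → ◇(◇¬q ∧ ◇¬(¬q → q)))), u
2. ¬p, u
3. ¬((□◇¬q ∧ ◇◇¬(¬q → q)) → ◇(◇¬q ∧ ◇¬(¬q → q))), u
4. □◇¬q ∧ ◇◇¬(¬q → q), u
5. ¬◇(◇¬q ∧ ◇¬(¬q → q)), u
6. □◇¬q, u
7. ◇◇¬(¬q → q), u
8. ¬(◇¬q ∧ ◇¬(¬q → q)), u
9. ◇¬q, u
10. ¬◇¬(¬q → q), u
11. ¬q → q, u
12. q, u
13. ◇¬(¬q → q), v
14. ¬(◇¬q ∧ ◇¬(¬q → q)), v
15. ◇¬q, v
16. ¬q → q, v
17. ¬◇¬(¬q → q), v
18. q, v
19. ¬q, w
20. ¬(◇¬q ∧ ◇¬(¬q → q)), w
21. ◇¬q, w
22. ¬q → q, w
23. ¬◇¬(¬q → q), w
24. q, w
Accessibility: uRu, uRv, uRw, vRu, vRv, vRw, wRu, wRv, wRw
Branch closes: q and ¬q both at w.
Every branch of the negation's tableau closes; the branch above is one of them.

Valid in S5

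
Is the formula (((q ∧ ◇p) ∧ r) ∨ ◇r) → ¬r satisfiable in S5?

1. (((q ∧ ◇p) ∧ r) ∨ ◇r) → ¬r, u
2. ¬r, u   [→-rule on 1 (branches; this branch)]
Accessibility: uRu

Yes, satisfiable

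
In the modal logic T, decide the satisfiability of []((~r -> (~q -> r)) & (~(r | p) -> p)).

1. []((~r -> (~q -> r)) & (~(r | p) -> p)), w0
2. (~r -> (~q -> r)) & (~(r | p) -> p), w0
3. ~r -> (~q -> r), w0
4. ~(r | p) -> p, w0
5. ~q -> r, w0
6. p, w0
7. r, w0
Accessibility: w0Rw0

Satisfiable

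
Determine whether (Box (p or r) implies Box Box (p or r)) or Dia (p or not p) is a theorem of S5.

Tableau for the negation not ((Box (p or r) implies Box Box (p or r)) or Dia (p or not p)):
1. not ((Box (p or r) implies Box Box (p or r)) or Dia (p or not p)), w0
2. not (Box (p or r) implies Box Box (p or r)), w0
3. not Dia (p or not p), w0
4. Box (p or r), w0
5. not Box Box (p or r), w0
6. not (p or not p), w0
7. not p, w0
8. p, w0
Accessibility: w0Rw0
Branch closes: p and not p both at w0.
Every branch of the negation's tableau closes; the branch above is one of them.

Valid in S5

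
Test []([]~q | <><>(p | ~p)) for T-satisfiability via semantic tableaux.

1. []([]~q | <><>(p | ~p)), 0
2. []~q | <><>(p | ~p), 0
3. <><>(p | ~p), 0
4. <>(p | ~p), 1
5. []~q | <><>(p | ~p), 1
6. <><>(p | ~p), 1
7. p | ~p, 2
8. ~p, 2
9. <>(p | ~p), 3
10. p | ~p, 4
11. ~p, 4
Accessibility: 0R0, 0R1, 1R1, 1R2, 1R3, 2R2, 3R3, 3R4, 4R4

Yes, satisfiable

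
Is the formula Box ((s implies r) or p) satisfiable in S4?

1. Box ((s implies r) or p), w0
2. (s implies r) or p, w0
3. p, w0
Accessibility: w0Rw0

Satisfiable (open branch found)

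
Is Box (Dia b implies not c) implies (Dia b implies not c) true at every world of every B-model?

Valid in B

Tableau for the negation not (Box (Dia b implies not c) implies (Dia b implies not c)):
1. not (Box (Dia b implies not c) implies (Dia b implies not c)), w0
2. Box (Dia b implies not c), w0
3. not (Dia b implies not c), w0
4. Dia b, w0
5. c, w0
6. Dia b implies not c, w0
7. not Dia b, w0
8. not b, w0
9. b, w1
10. Dia b implies not c, w1
11. not b, w1
Accessibility: w0Rw0, w0Rw1, w1Rw0, w1Rw1
Branch closes: b and not b both at w1.
Every branch of the negation's tableau closes; the branch above is one of them.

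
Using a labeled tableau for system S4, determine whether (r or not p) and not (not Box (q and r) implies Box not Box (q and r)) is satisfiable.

Yes, satisfiable

1. (r or not p) and not (not Box (q and r) implies Box not Box (q and r)), w0
2. r or not p, w0   [and-rule on 1]
3. not (not Box (q and r) implies Box not Box (q and r)), w0   [and-rule on 1]
4. not Box (q and r), w0   [neg-implies-rule on 3]
5. not Box not Box (q and r), w0   [neg-implies-rule on 3]
6. not p, w0   [or-rule on 2 (branches; this branch)]
7. not (q and r), w1   [neg-Box-rule on 4: fresh world w1, w0Rw1]
8. not r, w1   [neg-and-rule on 7 (branches; this branch)]
9. Box (q and r), w2   [neg-Box-rule on 5: fresh world w2, w0Rw2]
10. q and r, w2   [Box-rule on 9 via w2Rw2]
11. q, w2   [and-rule on 10]
12. r, w2   [and-rule on 10]
Accessibility: w0Rw0, w0Rw1, w0Rw2, w1Rw1, w2Rw2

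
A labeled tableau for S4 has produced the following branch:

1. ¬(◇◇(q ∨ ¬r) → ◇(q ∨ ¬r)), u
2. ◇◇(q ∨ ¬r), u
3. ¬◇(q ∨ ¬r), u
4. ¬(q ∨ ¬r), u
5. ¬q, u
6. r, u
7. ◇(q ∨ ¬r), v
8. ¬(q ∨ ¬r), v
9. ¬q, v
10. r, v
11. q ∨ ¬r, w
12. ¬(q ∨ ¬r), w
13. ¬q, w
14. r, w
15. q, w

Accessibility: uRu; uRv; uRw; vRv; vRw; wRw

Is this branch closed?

Closed

Both q and ¬q appear at w.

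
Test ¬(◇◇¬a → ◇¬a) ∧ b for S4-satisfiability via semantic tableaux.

Unsatisfiable (every branch closes)

1. ¬(◇◇¬a → ◇¬a) ∧ b, w0
2. ¬(◇◇¬a → ◇¬a), w0
3. b, w0
4. ◇◇¬a, w0
5. ¬◇¬a, w0
6. a, w0
7. ◇¬a, w1
8. a, w1
9. ¬a, w2
10. a, w2
Accessibility: w0Rw0, w0Rw1, w0Rw2, w1Rw1, w1Rw2, w2Rw2
Branch closes: a and ¬a both at w2.
(One branch shown.) All branches close.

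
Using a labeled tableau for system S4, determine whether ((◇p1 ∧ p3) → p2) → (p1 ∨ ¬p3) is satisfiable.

Yes, satisfiable

1. ((◇p1 ∧ p3) → p2) → (p1 ∨ ¬p3), w0
2. p1 ∨ ¬p3, w0
3. ¬p3, w0
Accessibility: w0Rw0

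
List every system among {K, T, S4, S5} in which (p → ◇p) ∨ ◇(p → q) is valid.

K-tableau for the negation ¬((p → ◇p) ∨ ◇(p → q)):
1. ¬((p → ◇p) ∨ ◇(p → q)), w0
2. ¬(p → ◇p), w0
3. ¬◇(p → q), w0
4. p, w0
5. ¬◇p, w0
Complete open branch: countermodel on a K-frame, so not valid in K.
T-tableau for the negation ¬((p → ◇p) ∨ ◇(p → q)):
1. ¬((p → ◇p) ∨ ◇(p → q)), w0
2. ¬(p → ◇p), w0
3. ¬◇(p → q), w0
4. p, w0
5. ¬◇p, w0
6. ¬(p → q), w0
7. ¬q, w0
8. ¬p, w0
Accessibility: w0Rw0
Branch closes: p and ¬p both at w0.
Every branch closes (one shown): valid in T, hence also in S4, S5 (every theorem of T is a theorem of S4 and S5).

T, S4, S5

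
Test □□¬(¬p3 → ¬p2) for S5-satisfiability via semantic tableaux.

Satisfiable (open branch found)

1. □□¬(¬p3 → ¬p2), 0
2. □¬(¬p3 → ¬p2), 0
3. ¬(¬p3 → ¬p2), 0
4. ¬p3, 0
5. p2, 0
Accessibility: 0R0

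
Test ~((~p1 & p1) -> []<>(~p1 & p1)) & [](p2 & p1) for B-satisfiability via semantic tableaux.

Unsatisfiable (every branch closes)

1. ~((~p1 & p1) -> []<>(~p1 & p1)) & [](p2 & p1), w0
2. ~((~p1 & p1) -> []<>(~p1 & p1)), w0   [&-rule on 1]
3. [](p2 & p1), w0   [&-rule on 1]
4. ~p1 & p1, w0   [~->-rule on 2]
5. ~[]<>(~p1 & p1), w0   [~->-rule on 2]
6. ~p1, w0   [&-rule on 4]
7. p1, w0   [&-rule on 4]
Accessibility: w0Rw0
Branch closes: p1 and ~p1 both at w0.
All branches of the tableau close; one closing branch shown above.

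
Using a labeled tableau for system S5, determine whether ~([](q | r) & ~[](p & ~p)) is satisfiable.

1. ~([](q | r) & ~[](p & ~p)), w0
2. ~[](q | r), w0
3. ~(q | r), w1
4. ~q, w1
5. ~r, w1
Accessibility: w0Rw0, w0Rw1, w1Rw0, w1Rw1

Yes, satisfiable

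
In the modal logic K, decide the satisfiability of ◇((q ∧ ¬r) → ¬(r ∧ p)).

1. ◇((q ∧ ¬r) → ¬(r ∧ p)), 0
2. (q ∧ ¬r) → ¬(r ∧ p), 1
3. ¬(r ∧ p), 1
4. ¬p, 1
Accessibility: 0R1

Satisfiable (open branch found)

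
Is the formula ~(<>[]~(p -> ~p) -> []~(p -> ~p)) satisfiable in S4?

Yes, satisfiable

1. ~(<>[]~(p -> ~p) -> []~(p -> ~p)), 0
2. <>[]~(p -> ~p), 0
3. ~[]~(p -> ~p), 0
4. []~(p -> ~p), 1
5. ~(p -> ~p), 1
6. p, 1
7. p -> ~p, 2
8. ~p, 2
Accessibility: 0R0, 0R1, 0R2, 1R1, 2R2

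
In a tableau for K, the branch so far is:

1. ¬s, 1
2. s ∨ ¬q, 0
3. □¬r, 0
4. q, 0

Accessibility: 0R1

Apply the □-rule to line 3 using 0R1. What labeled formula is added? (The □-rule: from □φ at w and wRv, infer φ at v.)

¬r, 1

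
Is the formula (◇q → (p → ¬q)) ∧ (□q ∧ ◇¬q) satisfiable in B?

1. (◇q → (p → ¬q)) ∧ (□q ∧ ◇¬q), u
2. ◇q → (p → ¬q), u
3. □q ∧ ◇¬q, u
4. □q, u
5. ◇¬q, u
6. q, u
7. p → ¬q, u
8. ¬p, u
9. ¬q, v
10. q, v
Accessibility: uRu, uRv, vRu, vRv
Branch closes: q and ¬q both at v.
All branches of the tableau close; one closing branch shown above.

Unsatisfiable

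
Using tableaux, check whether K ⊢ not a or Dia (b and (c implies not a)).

Tableau for the negation not (not a or Dia (b and (c implies not a))):
1. not (not a or Dia (b and (c implies not a))), u
2. a, u   [neg-or-rule on 1]
3. not Dia (b and (c implies not a)), u   [neg-or-rule on 1]
The negation has an open branch (countermodel exists).

Not valid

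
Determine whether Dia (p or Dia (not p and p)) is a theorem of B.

Tableau for the negation not Dia (p or Dia (not p and p)):
1. not Dia (p or Dia (not p and p)), u
2. not (p or Dia (not p and p)), u   [neg-Dia-rule on 1 via uRu]
3. not p, u   [neg-or-rule on 2]
4. not Dia (not p and p), u   [neg-or-rule on 2]
5. not (not p and p), u   [neg-Dia-rule on 4 via uRu]
Accessibility: uRu
The negation has an open branch (countermodel exists).

Not valid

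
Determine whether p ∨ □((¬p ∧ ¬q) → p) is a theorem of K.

Invalid (countermodel exists)

Tableau for the negation ¬(p ∨ □((¬p ∧ ¬q) → p)):
1. ¬(p ∨ □((¬p ∧ ¬q) → p)), w0
2. ¬p, w0
3. ¬□((¬p ∧ ¬q) → p), w0
4. ¬((¬p ∧ ¬q) → p), w1
5. ¬p ∧ ¬q, w1
6. ¬p, w1
7. ¬q, w1
Accessibility: w0Rw1
The negation has an open branch (countermodel exists).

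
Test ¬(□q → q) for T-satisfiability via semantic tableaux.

Unsatisfiable

1. ¬(□q → q), u
2. □q, u   [¬→-rule on 1]
3. ¬q, u   [¬→-rule on 1]
4. q, u   [□-rule on 2 via uRu]
Accessibility: uRu
Branch closes: q and ¬q both at u.
(One branch shown.) All branches close.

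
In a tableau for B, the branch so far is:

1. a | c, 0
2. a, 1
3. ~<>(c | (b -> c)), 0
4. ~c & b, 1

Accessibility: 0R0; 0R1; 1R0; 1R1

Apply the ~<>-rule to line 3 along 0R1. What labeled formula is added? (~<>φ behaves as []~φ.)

~(c | (b -> c)), 1

~<>φ behaves as []~φ: propagate the negated body to each accessible world.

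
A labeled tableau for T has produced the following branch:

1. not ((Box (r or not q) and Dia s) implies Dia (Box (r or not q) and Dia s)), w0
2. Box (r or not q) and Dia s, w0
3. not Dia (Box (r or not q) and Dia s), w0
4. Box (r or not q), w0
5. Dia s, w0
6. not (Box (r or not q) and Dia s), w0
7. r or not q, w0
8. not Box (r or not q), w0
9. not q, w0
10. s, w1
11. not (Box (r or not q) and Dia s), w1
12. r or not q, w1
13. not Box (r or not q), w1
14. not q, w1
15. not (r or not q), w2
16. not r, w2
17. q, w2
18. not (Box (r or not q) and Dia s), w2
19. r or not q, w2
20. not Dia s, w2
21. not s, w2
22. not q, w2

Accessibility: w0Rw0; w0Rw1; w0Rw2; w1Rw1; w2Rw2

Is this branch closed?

Both q and not q appear at w2.

Yes, closed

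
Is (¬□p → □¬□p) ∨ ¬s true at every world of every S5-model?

Valid

Tableau for the negation ¬((¬□p → □¬□p) ∨ ¬s):
1. ¬((¬□p → □¬□p) ∨ ¬s), 0
2. ¬(¬□p → □¬□p), 0   [¬∨-rule on 1]
3. s, 0   [¬∨-rule on 1]
4. ¬□p, 0   [¬→-rule on 2]
5. ¬□¬□p, 0   [¬→-rule on 2]
6. ¬p, 1   [¬□-rule on 4: fresh world 1, 0R1]
7. □p, 2   [¬□-rule on 5: fresh world 2, 0R2]
8. p, 0   [□-rule on 7 via 2R0]
9. p, 1   [□-rule on 7 via 2R1]
Accessibility: 0R0, 0R1, 0R2, 1R0, 1R1, 1R2, 2R0, 2R1, 2R2
Branch closes: p and ¬p both at 1.
All branches of the negation close; one closing branch shown above.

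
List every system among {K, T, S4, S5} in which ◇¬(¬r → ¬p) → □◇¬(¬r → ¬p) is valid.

S4-tableau for the negation ¬(◇¬(¬r → ¬p) → □◇¬(¬r → ¬p)):
1. ¬(◇¬(¬r → ¬p) → □◇¬(¬r → ¬p)), 0
2. ◇¬(¬r → ¬p), 0
3. ¬□◇¬(¬r → ¬p), 0
4. ¬(¬r → ¬p), 1
5. ¬r, 1
6. p, 1
7. ¬◇¬(¬r → ¬p), 2
8. ¬r → ¬p, 2
9. ¬p, 2
Accessibility: 0R0, 0R1, 0R2, 1R1, 2R2
Complete open branch: countermodel on an S4-frame, so not valid in S4, nor in K, T (the same frame is also a K-frame and a T-frame).
S5-tableau for the negation ¬(◇¬(¬r → ¬p) → □◇¬(¬r → ¬p)):
1. ¬(◇¬(¬r → ¬p) → □◇¬(¬r → ¬p)), 0
2. ◇¬(¬r → ¬p), 0
3. ¬□◇¬(¬r → ¬p), 0
4. ¬(¬r → ¬p), 1
5. ¬r, 1
6. p, 1
7. ¬◇¬(¬r → ¬p), 2
8. ¬r → ¬p, 0
9. ¬r → ¬p, 1
10. ¬r → ¬p, 2
11. ¬p, 0
12. ¬p, 1
Accessibility: 0R0, 0R1, 0R2, 1R0, 1R1, 1R2, 2R0, 2R1, 2R2
Branch closes: p and ¬p both at 1.
Every branch closes (one shown): valid in S5.

S5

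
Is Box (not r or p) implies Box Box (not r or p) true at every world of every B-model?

Tableau for the negation not (Box (not r or p) implies Box Box (not r or p)):
1. not (Box (not r or p) implies Box Box (not r or p)), w0
2. Box (not r or p), w0
3. not Box Box (not r or p), w0
4. not r or p, w0
5. p, w0
6. not Box (not r or p), w1
7. not r or p, w1
8. p, w1
9. not (not r or p), w2
10. r, w2
11. not p, w2
Accessibility: w0Rw0, w0Rw1, w1Rw0, w1Rw1, w1Rw2, w2Rw1, w2Rw2
The negation has an open branch (countermodel exists).

No, not valid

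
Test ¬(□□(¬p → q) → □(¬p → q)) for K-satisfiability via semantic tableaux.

Yes, satisfiable

1. ¬(□□(¬p → q) → □(¬p → q)), u
2. □□(¬p → q), u
3. ¬□(¬p → q), u
4. ¬(¬p → q), v
5. ¬p, v
6. ¬q, v
7. □(¬p → q), v
Accessibility: uRv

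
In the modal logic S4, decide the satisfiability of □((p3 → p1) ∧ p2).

1. □((p3 → p1) ∧ p2), u
2. (p3 → p1) ∧ p2, u
3. p3 → p1, u
4. p2, u
5. p1, u
Accessibility: uRu

Satisfiable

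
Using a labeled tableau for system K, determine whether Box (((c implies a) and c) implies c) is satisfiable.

1. Box (((c implies a) and c) implies c), 0

Yes, satisfiable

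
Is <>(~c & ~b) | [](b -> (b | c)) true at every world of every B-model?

Valid

Tableau for the negation ~(<>(~c & ~b) | [](b -> (b | c))):
1. ~(<>(~c & ~b) | [](b -> (b | c))), w0
2. ~<>(~c & ~b), w0
3. ~[](b -> (b | c)), w0
4. ~(~c & ~b), w0
5. b, w0
6. ~(b -> (b | c)), w1
7. b, w1
8. ~(b | c), w1
9. ~b, w1
10. ~c, w1
Accessibility: w0Rw0, w0Rw1, w1Rw0, w1Rw1
Branch closes: b and ~b both at w1.
All branches of the negation close; one closing branch shown above.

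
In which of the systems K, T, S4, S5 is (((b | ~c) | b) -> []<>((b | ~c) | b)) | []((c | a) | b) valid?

S4-tableau for the negation ~((((b | ~c) | b) -> []<>((b | ~c) | b)) | []((c | a) | b)):
1. ~((((b | ~c) | b) -> []<>((b | ~c) | b)) | []((c | a) | b)), w0
2. ~(((b | ~c) | b) -> []<>((b | ~c) | b)), w0
3. ~[]((c | a) | b), w0
4. (b | ~c) | b, w0
5. ~[]<>((b | ~c) | b), w0
6. b, w0
7. ~((c | a) | b), w1
8. ~(c | a), w1
9. ~b, w1
10. ~c, w1
11. ~a, w1
12. ~<>((b | ~c) | b), w2
13. ~((b | ~c) | b), w2
14. ~(b | ~c), w2
15. ~b, w2
16. c, w2
Accessibility: w0Rw0, w0Rw1, w0Rw2, w1Rw1, w2Rw2
Complete open branch: countermodel on an S4-frame, so not valid in S4, nor in K, T (the same frame is also a K-frame and a T-frame).
S5-tableau for the negation ~((((b | ~c) | b) -> []<>((b | ~c) | b)) | []((c | a) | b)):
1. ~((((b | ~c) | b) -> []<>((b | ~c) | b)) | []((c | a) | b)), w0
2. ~(((b | ~c) | b) -> []<>((b | ~c) | b)), w0
3. ~[]((c | a) | b), w0
4. (b | ~c) | b, w0
5. ~[]<>((b | ~c) | b), w0
6. b | ~c, w0
7. ~c, w0
8. ~((c | a) | b), w1
9. ~(c | a), w1
10. ~b, w1
11. ~c, w1
12. ~a, w1
13. ~<>((b | ~c) | b), w2
14. ~((b | ~c) | b), w0
15. ~(b | ~c), w0
16. ~b, w0
17. c, w0
Accessibility: w0Rw0, w0Rw1, w0Rw2, w1Rw0, w1Rw1, w1Rw2, w2Rw0, w2Rw1, w2Rw2
Branch closes: c and ~c both at w0.
Every branch closes (one shown): valid in S5.

S5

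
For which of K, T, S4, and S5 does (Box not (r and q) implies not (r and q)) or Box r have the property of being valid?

K-tableau for the negation not ((Box not (r and q) implies not (r and q)) or Box r):
1. not ((Box not (r and q) implies not (r and q)) or Box r), 0
2. not (Box not (r and q) implies not (r and q)), 0
3. not Box r, 0
4. Box not (r and q), 0
5. r and q, 0
6. r, 0
7. q, 0
8. not r, 1
9. not (r and q), 1
10. not q, 1
Accessibility: 0R1
Complete open branch: countermodel on a K-frame, so not valid in K.
T-tableau for the negation not ((Box not (r and q) implies not (r and q)) or Box r):
1. not ((Box not (r and q) implies not (r and q)) or Box r), 0
2. not (Box not (r and q) implies not (r and q)), 0
3. not Box r, 0
4. Box not (r and q), 0
5. r and q, 0
6. r, 0
7. q, 0
8. not (r and q), 0
9. not q, 0
Accessibility: 0R0
Branch closes: q and not q both at 0.
Every branch closes (one shown): valid in T, hence also in S4, S5 (every theorem of T is a theorem of S4 and S5).

T, S4, S5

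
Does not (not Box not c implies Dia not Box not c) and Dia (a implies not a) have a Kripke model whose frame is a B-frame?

1. not (not Box not c implies Dia not Box not c) and Dia (a implies not a), w0
2. not (not Box not c implies Dia not Box not c), w0
3. Dia (a implies not a), w0
4. not Box not c, w0
5. not Dia not Box not c, w0
6. Box not c, w0
7. not c, w0
8. a implies not a, w1
9. Box not c, w1
10. not c, w1
11. not a, w1
12. c, w2
13. Box not c, w2
14. not c, w2
Accessibility: w0Rw0, w0Rw1, w0Rw2, w1Rw0, w1Rw1, w2Rw0, w2Rw2
Branch closes: c and not c both at w2.
All branches of the tableau close; one closing branch shown above.

No, unsatisfiable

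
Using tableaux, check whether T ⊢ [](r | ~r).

Yes, valid

Tableau for the negation ~[](r | ~r):
1. ~[](r | ~r), u
2. ~(r | ~r), v
3. ~r, v
4. r, v
Accessibility: uRu, uRv, vRv
Branch closes: r and ~r both at v.
Every branch of the negation's tableau closes; the branch above is one of them.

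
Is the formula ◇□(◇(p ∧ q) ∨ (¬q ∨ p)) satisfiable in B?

Yes, satisfiable

1. ◇□(◇(p ∧ q) ∨ (¬q ∨ p)), u
2. □(◇(p ∧ q) ∨ (¬q ∨ p)), v   [◇-rule on 1: fresh world v, uRv]
3. ◇(p ∧ q) ∨ (¬q ∨ p), u   [□-rule on 2 via vRu]
4. ◇(p ∧ q) ∨ (¬q ∨ p), v   [□-rule on 2 via vRv]
5. ¬q ∨ p, u   [∨-rule on 3 (branches; this branch)]
6. ¬q ∨ p, v   [∨-rule on 4 (branches; this branch)]
7. p, u   [∨-rule on 5 (branches; this branch)]
8. p, v   [∨-rule on 6 (branches; this branch)]
Accessibility: uRu, uRv, vRu, vRv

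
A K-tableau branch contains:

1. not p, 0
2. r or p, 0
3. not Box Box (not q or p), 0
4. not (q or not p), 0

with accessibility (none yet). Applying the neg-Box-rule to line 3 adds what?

a fresh world 1 with 0R1, and not Box (not q or p) at 1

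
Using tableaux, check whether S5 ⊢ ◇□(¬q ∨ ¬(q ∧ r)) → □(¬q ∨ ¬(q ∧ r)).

Valid

Tableau for the negation ¬(◇□(¬q ∨ ¬(q ∧ r)) → □(¬q ∨ ¬(q ∧ r))):
1. ¬(◇□(¬q ∨ ¬(q ∧ r)) → □(¬q ∨ ¬(q ∧ r))), u
2. ◇□(¬q ∨ ¬(q ∧ r)), u
3. ¬□(¬q ∨ ¬(q ∧ r)), u
4. □(¬q ∨ ¬(q ∧ r)), v
5. ¬q ∨ ¬(q ∧ r), u
6. ¬q ∨ ¬(q ∧ r), v
7. ¬(q ∧ r), u
8. ¬(q ∧ r), v
9. ¬r, u
10. ¬r, v
11. ¬(¬q ∨ ¬(q ∧ r)), w
12. q, w
13. q ∧ r, w
14. r, w
15. ¬q ∨ ¬(q ∧ r), w
16. ¬(q ∧ r), w
17. ¬r, w
Accessibility: uRu, uRv, uRw, vRu, vRv, vRw, wRu, wRv, wRw
Branch closes: r and ¬r both at w.
Every branch of the negation's tableau closes; the branch above is one of them.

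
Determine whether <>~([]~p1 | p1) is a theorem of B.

Not valid

Tableau for the negation ~<>~([]~p1 | p1):
1. ~<>~([]~p1 | p1), w0
2. []~p1 | p1, w0
3. p1, w0
Accessibility: w0Rw0
The negation has an open branch (countermodel exists).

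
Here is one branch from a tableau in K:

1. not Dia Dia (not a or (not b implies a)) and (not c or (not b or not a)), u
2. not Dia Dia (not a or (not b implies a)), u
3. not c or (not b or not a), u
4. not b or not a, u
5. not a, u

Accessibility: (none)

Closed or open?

No, open

There is no literal clash: for every atom and world, at most one sign appears.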